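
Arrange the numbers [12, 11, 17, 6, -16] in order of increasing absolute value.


Compute absolute values:
  |12| = 12
  |11| = 11
  |17| = 17
  |6| = 6
  |-16| = 16
Absolute values in increasing order: 6 < 11 < 12 < 16 < 17
Listing the original numbers in that order gives the answer.
Final answer: [6, 11, 12, -16, 17]


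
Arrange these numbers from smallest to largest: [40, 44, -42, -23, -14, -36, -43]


Original list: [40, 44, -42, -23, -14, -36, -43]
Repeatedly take the smallest remaining element:
  Remaining [40, 44, -42, -23, -14, -36, -43] -> smallest is -43
  Remaining [40, 44, -42, -23, -14, -36] -> smallest is -42
  Remaining [40, 44, -23, -14, -36] -> smallest is -36
  Remaining [40, 44, -23, -14] -> smallest is -23
  Remaining [40, 44, -14] -> smallest is -14
  Remaining [40, 44] -> smallest is 40
  Remaining [44] -> smallest is 44
Collecting the picks in order gives the sorted list.
Final answer: [-43, -42, -36, -23, -14, 40, 44]


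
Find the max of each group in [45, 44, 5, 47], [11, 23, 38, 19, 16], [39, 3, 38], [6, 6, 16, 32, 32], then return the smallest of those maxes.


Find max of each group:
  Group 1: [45, 44, 5, 47] -> max = 47
  Group 2: [11, 23, 38, 19, 16] -> max = 38
  Group 3: [39, 3, 38] -> max = 39
  Group 4: [6, 6, 16, 32, 32] -> max = 32
Maxes: [47, 38, 39, 32]
Minimum of maxes = 32
Final answer: 32


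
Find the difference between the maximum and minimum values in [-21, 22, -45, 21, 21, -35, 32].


Maximum value: 32
Minimum value: -45
Range = 32 - (-45) = 77
Final answer: 77


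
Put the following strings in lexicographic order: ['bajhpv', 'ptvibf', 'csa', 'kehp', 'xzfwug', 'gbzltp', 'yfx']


Compare strings character by character (the first differing letter decides):
  'bajhpv' < 'csa' since 'b' < 'c' at position 1
  'csa' < 'gbzltp' since 'c' < 'g' at position 1
  'gbzltp' < 'kehp' since 'g' < 'k' at position 1
  'kehp' < 'ptvibf' since 'k' < 'p' at position 1
  'ptvibf' < 'xzfwug' since 'p' < 'x' at position 1
  'xzfwug' < 'yfx' since 'x' < 'y' at position 1
Chaining these comparisons gives the alphabetical order.
Final answer: ['bajhpv', 'csa', 'gbzltp', 'kehp', 'ptvibf', 'xzfwug', 'yfx']


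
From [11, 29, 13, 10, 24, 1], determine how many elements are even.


Check each element:
  11 is odd
  29 is odd
  13 is odd
  10 is even
  24 is even
  1 is odd
Evens: [10, 24]
Count of evens = 2
Final answer: 2


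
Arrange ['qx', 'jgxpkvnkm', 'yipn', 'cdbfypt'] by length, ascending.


Compute lengths:
  'qx' has length 2
  'jgxpkvnkm' has length 9
  'yipn' has length 4
  'cdbfypt' has length 7
Lengths in increasing order: 2 < 4 < 7 < 9
Listing the words in that order gives the answer.
Final answer: ['qx', 'yipn', 'cdbfypt', 'jgxpkvnkm']


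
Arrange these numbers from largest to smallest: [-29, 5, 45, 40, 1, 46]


Original list: [-29, 5, 45, 40, 1, 46]
Repeatedly take the largest remaining element:
  Remaining [-29, 5, 45, 40, 1, 46] -> largest is 46
  Remaining [-29, 5, 45, 40, 1] -> largest is 45
  Remaining [-29, 5, 40, 1] -> largest is 40
  Remaining [-29, 5, 1] -> largest is 5
  Remaining [-29, 1] -> largest is 1
  Remaining [-29] -> largest is -29
Collecting the picks in order gives the descending list.
Final answer: [46, 45, 40, 5, 1, -29]


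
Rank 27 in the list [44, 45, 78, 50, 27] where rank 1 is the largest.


Sort descending: [78, 50, 45, 44, 27]
Find 27 in the sorted list.
27 is at position 5.
Final answer: 5


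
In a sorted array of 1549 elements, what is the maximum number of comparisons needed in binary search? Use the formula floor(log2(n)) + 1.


Binary search halves the search space each step.
Maximum comparisons = floor(log2(1549)) + 1
log2(1549) = 10.5971
floor(log2(1549)) = 10, so 10 + 1 = 11
Final answer: 11


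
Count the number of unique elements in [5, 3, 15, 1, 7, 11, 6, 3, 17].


List all unique values:
Distinct values: [1, 3, 5, 6, 7, 11, 15, 17]
Count = 8
Final answer: 8


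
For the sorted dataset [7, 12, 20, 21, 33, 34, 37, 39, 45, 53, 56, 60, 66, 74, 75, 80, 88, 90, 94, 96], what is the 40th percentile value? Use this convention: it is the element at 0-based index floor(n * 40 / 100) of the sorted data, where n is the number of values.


The dataset has n = 20 elements.
Index = floor(20 * 40 / 100) = floor(800 / 100) = floor(8) = 8
Counting from index 0 in the sorted data, the element at index 8 is 45.
Final answer: 45


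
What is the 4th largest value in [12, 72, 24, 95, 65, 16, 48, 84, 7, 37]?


Sort descending: [95, 84, 72, 65, 48, 37, 24, 16, 12, 7]
The 4th element (1-indexed) is at index 3.
Value = 65
Final answer: 65


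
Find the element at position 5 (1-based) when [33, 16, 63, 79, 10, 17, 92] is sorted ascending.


Sort ascending: [10, 16, 17, 33, 63, 79, 92]
The 5th element (1-indexed) is at index 4.
Value = 63
Final answer: 63


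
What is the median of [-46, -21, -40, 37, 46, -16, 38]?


First, sort the list: [-46, -40, -21, -16, 37, 38, 46]
The list has 7 elements (odd count).
The middle index is 3 (0-based), and the element there is -16.
Final answer: -16


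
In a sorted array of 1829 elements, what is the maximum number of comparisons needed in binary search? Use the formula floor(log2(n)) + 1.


Binary search halves the search space each step.
Maximum comparisons = floor(log2(1829)) + 1
log2(1829) = 10.8368
floor(log2(1829)) = 10, so 10 + 1 = 11
Final answer: 11


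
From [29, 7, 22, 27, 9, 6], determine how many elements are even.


Check each element:
  29 is odd
  7 is odd
  22 is even
  27 is odd
  9 is odd
  6 is even
Evens: [22, 6]
Count of evens = 2
Final answer: 2


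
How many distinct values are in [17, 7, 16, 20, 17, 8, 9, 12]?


List all unique values:
Distinct values: [7, 8, 9, 12, 16, 17, 20]
Count = 7
Final answer: 7


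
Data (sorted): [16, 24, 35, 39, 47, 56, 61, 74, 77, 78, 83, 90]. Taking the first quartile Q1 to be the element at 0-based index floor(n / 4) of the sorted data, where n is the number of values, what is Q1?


The list has n = 12 elements.
Q1 index = floor(12 / 4) = floor(3) = 3
Counting from index 0 in the sorted data, the element at index 3 is 39.
Final answer: 39


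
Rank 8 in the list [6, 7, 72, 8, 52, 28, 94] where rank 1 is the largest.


Sort descending: [94, 72, 52, 28, 8, 7, 6]
Find 8 in the sorted list.
8 is at position 5.
Final answer: 5


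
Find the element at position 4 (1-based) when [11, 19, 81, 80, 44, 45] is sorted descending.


Sort descending: [81, 80, 45, 44, 19, 11]
The 4th element (1-indexed) is at index 3.
Value = 44
Final answer: 44


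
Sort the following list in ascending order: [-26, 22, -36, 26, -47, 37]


Original list: [-26, 22, -36, 26, -47, 37]
Repeatedly take the smallest remaining element:
  Remaining [-26, 22, -36, 26, -47, 37] -> smallest is -47
  Remaining [-26, 22, -36, 26, 37] -> smallest is -36
  Remaining [-26, 22, 26, 37] -> smallest is -26
  Remaining [22, 26, 37] -> smallest is 22
  Remaining [26, 37] -> smallest is 26
  Remaining [37] -> smallest is 37
Collecting the picks in order gives the sorted list.
Final answer: [-47, -36, -26, 22, 26, 37]


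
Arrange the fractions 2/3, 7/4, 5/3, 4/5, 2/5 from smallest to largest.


Convert to decimal for comparison:
  2/3 = 0.6667
  7/4 = 1.75
  5/3 = 1.6667
  4/5 = 0.8
  2/5 = 0.4
Decimals in increasing order: 0.4 < 0.6667 < 0.8 < 1.6667 < 1.75
Writing each back as its fraction gives the sorted order.
Final answer: 2/5, 2/3, 4/5, 5/3, 7/4


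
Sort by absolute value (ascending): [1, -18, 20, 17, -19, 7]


Compute absolute values:
  |1| = 1
  |-18| = 18
  |20| = 20
  |17| = 17
  |-19| = 19
  |7| = 7
Absolute values in increasing order: 1 < 7 < 17 < 18 < 19 < 20
Listing the original numbers in that order gives the answer.
Final answer: [1, 7, 17, -18, -19, 20]


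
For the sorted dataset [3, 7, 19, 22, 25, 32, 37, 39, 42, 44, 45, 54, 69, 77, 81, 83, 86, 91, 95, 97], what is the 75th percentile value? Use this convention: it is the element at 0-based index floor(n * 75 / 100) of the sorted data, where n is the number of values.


The dataset has n = 20 elements.
Index = floor(20 * 75 / 100) = floor(1500 / 100) = floor(15) = 15
Counting from index 0 in the sorted data, the element at index 15 is 83.
Final answer: 83


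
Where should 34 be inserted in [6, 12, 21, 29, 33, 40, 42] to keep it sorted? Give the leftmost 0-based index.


List is sorted: [6, 12, 21, 29, 33, 40, 42]
We need the leftmost position where 34 can be inserted, i.e. the first index whose element is >= 34 (or the end of the list if none is).
Binary search with low=0, high=7 (0-based indices):
  low=0, high=7, mid=3: a[3]=29 < 34, so low = 4
  low=4, high=7, mid=5: a[5]=40 >= 34, so high = 5
  low=4, high=5, mid=4: a[4]=33 < 34, so low = 5
Now low = high = 5, so the insertion index is 5.
Final answer: 5


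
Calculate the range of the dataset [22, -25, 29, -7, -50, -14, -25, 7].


Maximum value: 29
Minimum value: -50
Range = 29 - (-50) = 79
Final answer: 79


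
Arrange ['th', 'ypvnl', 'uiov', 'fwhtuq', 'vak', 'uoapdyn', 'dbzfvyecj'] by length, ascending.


Compute lengths:
  'th' has length 2
  'ypvnl' has length 5
  'uiov' has length 4
  'fwhtuq' has length 6
  'vak' has length 3
  'uoapdyn' has length 7
  'dbzfvyecj' has length 9
Lengths in increasing order: 2 < 3 < 4 < 5 < 6 < 7 < 9
Listing the words in that order gives the answer.
Final answer: ['th', 'vak', 'uiov', 'ypvnl', 'fwhtuq', 'uoapdyn', 'dbzfvyecj']


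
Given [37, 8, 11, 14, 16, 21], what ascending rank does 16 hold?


Sort ascending: [8, 11, 14, 16, 21, 37]
Find 16 in the sorted list.
16 is at position 4 (1-indexed).
Final answer: 4


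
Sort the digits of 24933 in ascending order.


The number 24933 has digits: 2, 4, 9, 3, 3
Sorted: 2, 3, 3, 4, 9
Joining the sorted digits gives the result.
Final answer: 23349


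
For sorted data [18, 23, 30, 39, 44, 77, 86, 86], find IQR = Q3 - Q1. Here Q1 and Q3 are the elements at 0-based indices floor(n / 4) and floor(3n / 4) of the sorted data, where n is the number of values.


The data has n = 8 elements.
Q1 index = floor(8 / 4) = floor(2) = 2; Q3 index = floor(3 * 8 / 4) = floor(6) = 6
Q1 = element at index 2 = 30
Q3 = element at index 6 = 86
IQR = 86 - 30 = 56
Final answer: 56


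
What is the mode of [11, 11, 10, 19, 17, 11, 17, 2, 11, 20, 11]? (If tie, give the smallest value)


Count the frequency of each value:
  2 appears 1 time(s)
  10 appears 1 time(s)
  11 appears 5 time(s)
  17 appears 2 time(s)
  19 appears 1 time(s)
  20 appears 1 time(s)
Maximum frequency is 5.
Only 11 reaches that frequency, so it is the mode.
Final answer: 11


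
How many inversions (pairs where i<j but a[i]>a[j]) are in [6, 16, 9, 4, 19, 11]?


For each element, count the later elements that are smaller than it:
  6 (index 0): smaller elements after it = [4] -> 1
  16 (index 1): smaller elements after it = [9, 4, 11] -> 3
  9 (index 2): smaller elements after it = [4] -> 1
  4 (index 3): smaller elements after it = [] -> 0
  19 (index 4): smaller elements after it = [11] -> 1
Total inversions = 1 + 3 + 1 + 0 + 1 = 6
Final answer: 6


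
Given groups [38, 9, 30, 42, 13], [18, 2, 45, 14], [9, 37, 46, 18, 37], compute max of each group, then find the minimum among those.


Find max of each group:
  Group 1: [38, 9, 30, 42, 13] -> max = 42
  Group 2: [18, 2, 45, 14] -> max = 45
  Group 3: [9, 37, 46, 18, 37] -> max = 46
Maxes: [42, 45, 46]
Minimum of maxes = 42
Final answer: 42


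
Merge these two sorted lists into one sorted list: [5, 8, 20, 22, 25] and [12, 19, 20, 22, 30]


List A: [5, 8, 20, 22, 25]
List B: [12, 19, 20, 22, 30]
Repeatedly compare the front elements and take the smaller:
  5 vs 12 -> take 5
  8 vs 12 -> take 8
  20 vs 12 -> take 12
  20 vs 19 -> take 19
  20 vs 20 -> take 20
  22 vs 20 -> take 20
  22 vs 22 -> take 22
  25 vs 22 -> take 22
  25 vs 30 -> take 25
  A is exhausted; append the rest of B: [30]
Final answer: [5, 8, 12, 19, 20, 20, 22, 22, 25, 30]


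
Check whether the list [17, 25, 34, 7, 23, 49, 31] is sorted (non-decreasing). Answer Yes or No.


Check consecutive pairs:
  17 <= 25? True
  25 <= 34? True
  34 <= 7? False
  7 <= 23? True
  23 <= 49? True
  49 <= 31? False
2 consecutive pair(s) are out of order, so the list is not sorted.
Final answer: No


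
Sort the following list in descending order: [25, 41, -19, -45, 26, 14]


Original list: [25, 41, -19, -45, 26, 14]
Repeatedly take the largest remaining element:
  Remaining [25, 41, -19, -45, 26, 14] -> largest is 41
  Remaining [25, -19, -45, 26, 14] -> largest is 26
  Remaining [25, -19, -45, 14] -> largest is 25
  Remaining [-19, -45, 14] -> largest is 14
  Remaining [-19, -45] -> largest is -19
  Remaining [-45] -> largest is -45
Collecting the picks in order gives the descending list.
Final answer: [41, 26, 25, 14, -19, -45]


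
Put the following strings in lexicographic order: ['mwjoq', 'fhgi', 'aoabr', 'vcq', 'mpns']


Compare strings character by character (the first differing letter decides):
  'aoabr' < 'fhgi' since 'a' < 'f' at position 1
  'fhgi' < 'mpns' since 'f' < 'm' at position 1
  'mpns' < 'mwjoq' since 'p' < 'w' at position 2
  'mwjoq' < 'vcq' since 'm' < 'v' at position 1
Chaining these comparisons gives the alphabetical order.
Final answer: ['aoabr', 'fhgi', 'mpns', 'mwjoq', 'vcq']


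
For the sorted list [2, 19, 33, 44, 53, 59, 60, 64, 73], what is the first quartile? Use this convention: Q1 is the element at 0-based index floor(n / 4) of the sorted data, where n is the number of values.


The list has n = 9 elements.
Q1 index = floor(9 / 4) = floor(2.25) = 2
Counting from index 0 in the sorted data, the element at index 2 is 33.
Final answer: 33


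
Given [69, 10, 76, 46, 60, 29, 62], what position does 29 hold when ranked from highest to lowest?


Sort descending: [76, 69, 62, 60, 46, 29, 10]
Find 29 in the sorted list.
29 is at position 6.
Final answer: 6


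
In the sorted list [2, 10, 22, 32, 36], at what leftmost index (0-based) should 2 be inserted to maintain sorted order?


List is sorted: [2, 10, 22, 32, 36]
We need the leftmost position where 2 can be inserted, i.e. the first index whose element is >= 2 (or the end of the list if none is).
Binary search with low=0, high=5 (0-based indices):
  low=0, high=5, mid=2: a[2]=22 >= 2, so high = 2
  low=0, high=2, mid=1: a[1]=10 >= 2, so high = 1
  low=0, high=1, mid=0: a[0]=2 >= 2, so high = 0
Now low = high = 0, so the insertion index is 0.
Final answer: 0


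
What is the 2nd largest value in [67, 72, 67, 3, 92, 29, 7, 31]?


Sort descending: [92, 72, 67, 67, 31, 29, 7, 3]
The 2nd element (1-indexed) is at index 1.
Value = 72
Final answer: 72


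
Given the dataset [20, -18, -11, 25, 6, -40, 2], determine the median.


First, sort the list: [-40, -18, -11, 2, 6, 20, 25]
The list has 7 elements (odd count).
The middle index is 3 (0-based), and the element there is 2.
Final answer: 2


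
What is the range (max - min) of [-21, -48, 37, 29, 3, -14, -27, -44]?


Maximum value: 37
Minimum value: -48
Range = 37 - (-48) = 85
Final answer: 85


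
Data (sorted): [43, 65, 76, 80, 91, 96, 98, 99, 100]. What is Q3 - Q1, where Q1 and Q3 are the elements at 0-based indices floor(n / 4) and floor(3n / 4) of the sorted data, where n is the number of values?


The data has n = 9 elements.
Q1 index = floor(9 / 4) = floor(2.25) = 2; Q3 index = floor(3 * 9 / 4) = floor(6.75) = 6
Q1 = element at index 2 = 76
Q3 = element at index 6 = 98
IQR = 98 - 76 = 22
Final answer: 22


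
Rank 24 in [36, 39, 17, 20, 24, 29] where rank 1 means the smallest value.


Sort ascending: [17, 20, 24, 29, 36, 39]
Find 24 in the sorted list.
24 is at position 3 (1-indexed).
Final answer: 3


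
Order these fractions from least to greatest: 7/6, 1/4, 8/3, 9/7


Convert to decimal for comparison:
  7/6 = 1.1667
  1/4 = 0.25
  8/3 = 2.6667
  9/7 = 1.2857
Decimals in increasing order: 0.25 < 1.1667 < 1.2857 < 2.6667
Writing each back as its fraction gives the sorted order.
Final answer: 1/4, 7/6, 9/7, 8/3


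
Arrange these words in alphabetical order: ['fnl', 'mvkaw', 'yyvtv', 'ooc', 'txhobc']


Compare strings character by character (the first differing letter decides):
  'fnl' < 'mvkaw' since 'f' < 'm' at position 1
  'mvkaw' < 'ooc' since 'm' < 'o' at position 1
  'ooc' < 'txhobc' since 'o' < 't' at position 1
  'txhobc' < 'yyvtv' since 't' < 'y' at position 1
Chaining these comparisons gives the alphabetical order.
Final answer: ['fnl', 'mvkaw', 'ooc', 'txhobc', 'yyvtv']


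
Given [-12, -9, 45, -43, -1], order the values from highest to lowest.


Original list: [-12, -9, 45, -43, -1]
Repeatedly take the largest remaining element:
  Remaining [-12, -9, 45, -43, -1] -> largest is 45
  Remaining [-12, -9, -43, -1] -> largest is -1
  Remaining [-12, -9, -43] -> largest is -9
  Remaining [-12, -43] -> largest is -12
  Remaining [-43] -> largest is -43
Collecting the picks in order gives the descending list.
Final answer: [45, -1, -9, -12, -43]


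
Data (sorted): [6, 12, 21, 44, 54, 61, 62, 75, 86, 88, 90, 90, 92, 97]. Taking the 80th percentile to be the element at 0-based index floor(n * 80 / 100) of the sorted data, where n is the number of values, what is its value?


The dataset has n = 14 elements.
Index = floor(14 * 80 / 100) = floor(1120 / 100) = floor(11.2) = 11
Counting from index 0 in the sorted data, the element at index 11 is 90.
Final answer: 90


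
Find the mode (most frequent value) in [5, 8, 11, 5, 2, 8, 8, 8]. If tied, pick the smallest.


Count the frequency of each value:
  2 appears 1 time(s)
  5 appears 2 time(s)
  8 appears 4 time(s)
  11 appears 1 time(s)
Maximum frequency is 4.
Only 8 reaches that frequency, so it is the mode.
Final answer: 8


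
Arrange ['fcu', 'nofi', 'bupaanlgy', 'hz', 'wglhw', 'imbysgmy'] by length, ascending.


Compute lengths:
  'fcu' has length 3
  'nofi' has length 4
  'bupaanlgy' has length 9
  'hz' has length 2
  'wglhw' has length 5
  'imbysgmy' has length 8
Lengths in increasing order: 2 < 3 < 4 < 5 < 8 < 9
Listing the words in that order gives the answer.
Final answer: ['hz', 'fcu', 'nofi', 'wglhw', 'imbysgmy', 'bupaanlgy']


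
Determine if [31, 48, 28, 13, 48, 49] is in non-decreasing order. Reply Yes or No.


Check consecutive pairs:
  31 <= 48? True
  48 <= 28? False
  28 <= 13? False
  13 <= 48? True
  48 <= 49? True
2 consecutive pair(s) are out of order, so the list is not sorted.
Final answer: No


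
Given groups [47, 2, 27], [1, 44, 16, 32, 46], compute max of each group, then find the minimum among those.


Find max of each group:
  Group 1: [47, 2, 27] -> max = 47
  Group 2: [1, 44, 16, 32, 46] -> max = 46
Maxes: [47, 46]
Minimum of maxes = 46
Final answer: 46


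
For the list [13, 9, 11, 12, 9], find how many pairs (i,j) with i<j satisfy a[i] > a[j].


For each element, count the later elements that are smaller than it:
  13 (index 0): smaller elements after it = [9, 11, 12, 9] -> 4
  9 (index 1): smaller elements after it = [] -> 0
  11 (index 2): smaller elements after it = [9] -> 1
  12 (index 3): smaller elements after it = [9] -> 1
Total inversions = 4 + 0 + 1 + 1 = 6
Final answer: 6


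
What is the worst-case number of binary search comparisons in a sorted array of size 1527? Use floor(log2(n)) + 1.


Binary search halves the search space each step.
Maximum comparisons = floor(log2(1527)) + 1
log2(1527) = 10.5765
floor(log2(1527)) = 10, so 10 + 1 = 11
Final answer: 11


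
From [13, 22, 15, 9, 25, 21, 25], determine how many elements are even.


Check each element:
  13 is odd
  22 is even
  15 is odd
  9 is odd
  25 is odd
  21 is odd
  25 is odd
Evens: [22]
Count of evens = 1
Final answer: 1


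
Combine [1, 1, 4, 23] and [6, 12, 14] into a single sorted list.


List A: [1, 1, 4, 23]
List B: [6, 12, 14]
Repeatedly compare the front elements and take the smaller:
  1 vs 6 -> take 1
  1 vs 6 -> take 1
  4 vs 6 -> take 4
  23 vs 6 -> take 6
  23 vs 12 -> take 12
  23 vs 14 -> take 14
  B is exhausted; append the rest of A: [23]
Final answer: [1, 1, 4, 6, 12, 14, 23]


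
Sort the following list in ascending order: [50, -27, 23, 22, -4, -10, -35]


Original list: [50, -27, 23, 22, -4, -10, -35]
Repeatedly take the smallest remaining element:
  Remaining [50, -27, 23, 22, -4, -10, -35] -> smallest is -35
  Remaining [50, -27, 23, 22, -4, -10] -> smallest is -27
  Remaining [50, 23, 22, -4, -10] -> smallest is -10
  Remaining [50, 23, 22, -4] -> smallest is -4
  Remaining [50, 23, 22] -> smallest is 22
  Remaining [50, 23] -> smallest is 23
  Remaining [50] -> smallest is 50
Collecting the picks in order gives the sorted list.
Final answer: [-35, -27, -10, -4, 22, 23, 50]


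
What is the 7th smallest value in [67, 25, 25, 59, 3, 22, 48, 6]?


Sort ascending: [3, 6, 22, 25, 25, 48, 59, 67]
The 7th element (1-indexed) is at index 6.
Value = 59
Final answer: 59


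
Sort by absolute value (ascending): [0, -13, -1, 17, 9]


Compute absolute values:
  |0| = 0
  |-13| = 13
  |-1| = 1
  |17| = 17
  |9| = 9
Absolute values in increasing order: 0 < 1 < 9 < 13 < 17
Listing the original numbers in that order gives the answer.
Final answer: [0, -1, 9, -13, 17]


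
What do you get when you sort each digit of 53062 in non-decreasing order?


The number 53062 has digits: 5, 3, 0, 6, 2
Sorted: 0, 2, 3, 5, 6
Joining the sorted digits gives the result.
Final answer: 02356


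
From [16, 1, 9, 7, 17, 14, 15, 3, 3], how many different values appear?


List all unique values:
Distinct values: [1, 3, 7, 9, 14, 15, 16, 17]
Count = 8
Final answer: 8


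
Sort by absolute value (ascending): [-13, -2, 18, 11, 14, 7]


Compute absolute values:
  |-13| = 13
  |-2| = 2
  |18| = 18
  |11| = 11
  |14| = 14
  |7| = 7
Absolute values in increasing order: 2 < 7 < 11 < 13 < 14 < 18
Listing the original numbers in that order gives the answer.
Final answer: [-2, 7, 11, -13, 14, 18]


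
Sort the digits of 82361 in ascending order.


The number 82361 has digits: 8, 2, 3, 6, 1
Sorted: 1, 2, 3, 6, 8
Joining the sorted digits gives the result.
Final answer: 12368


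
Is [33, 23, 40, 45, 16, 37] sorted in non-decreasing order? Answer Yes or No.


Check consecutive pairs:
  33 <= 23? False
  23 <= 40? True
  40 <= 45? True
  45 <= 16? False
  16 <= 37? True
2 consecutive pair(s) are out of order, so the list is not sorted.
Final answer: No


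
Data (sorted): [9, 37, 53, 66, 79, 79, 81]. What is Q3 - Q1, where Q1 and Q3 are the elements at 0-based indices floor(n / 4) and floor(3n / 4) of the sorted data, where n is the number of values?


The data has n = 7 elements.
Q1 index = floor(7 / 4) = floor(1.75) = 1; Q3 index = floor(3 * 7 / 4) = floor(5.25) = 5
Q1 = element at index 1 = 37
Q3 = element at index 5 = 79
IQR = 79 - 37 = 42
Final answer: 42


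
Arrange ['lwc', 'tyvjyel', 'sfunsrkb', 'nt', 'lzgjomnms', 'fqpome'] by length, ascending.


Compute lengths:
  'lwc' has length 3
  'tyvjyel' has length 7
  'sfunsrkb' has length 8
  'nt' has length 2
  'lzgjomnms' has length 9
  'fqpome' has length 6
Lengths in increasing order: 2 < 3 < 6 < 7 < 8 < 9
Listing the words in that order gives the answer.
Final answer: ['nt', 'lwc', 'fqpome', 'tyvjyel', 'sfunsrkb', 'lzgjomnms']


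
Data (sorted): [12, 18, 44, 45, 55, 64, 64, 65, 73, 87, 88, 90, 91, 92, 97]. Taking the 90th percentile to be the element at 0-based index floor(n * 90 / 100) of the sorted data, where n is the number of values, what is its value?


The dataset has n = 15 elements.
Index = floor(15 * 90 / 100) = floor(1350 / 100) = floor(13.5) = 13
Counting from index 0 in the sorted data, the element at index 13 is 92.
Final answer: 92


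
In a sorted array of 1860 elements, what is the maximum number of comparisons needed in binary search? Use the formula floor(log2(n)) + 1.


Binary search halves the search space each step.
Maximum comparisons = floor(log2(1860)) + 1
log2(1860) = 10.8611
floor(log2(1860)) = 10, so 10 + 1 = 11
Final answer: 11


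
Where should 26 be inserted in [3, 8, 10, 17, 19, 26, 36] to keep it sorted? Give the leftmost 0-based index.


List is sorted: [3, 8, 10, 17, 19, 26, 36]
We need the leftmost position where 26 can be inserted, i.e. the first index whose element is >= 26 (or the end of the list if none is).
Binary search with low=0, high=7 (0-based indices):
  low=0, high=7, mid=3: a[3]=17 < 26, so low = 4
  low=4, high=7, mid=5: a[5]=26 >= 26, so high = 5
  low=4, high=5, mid=4: a[4]=19 < 26, so low = 5
Now low = high = 5, so the insertion index is 5.
Final answer: 5


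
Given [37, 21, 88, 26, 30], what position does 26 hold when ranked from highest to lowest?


Sort descending: [88, 37, 30, 26, 21]
Find 26 in the sorted list.
26 is at position 4.
Final answer: 4


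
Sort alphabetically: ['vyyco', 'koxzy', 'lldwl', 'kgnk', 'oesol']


Compare strings character by character (the first differing letter decides):
  'kgnk' < 'koxzy' since 'g' < 'o' at position 2
  'koxzy' < 'lldwl' since 'k' < 'l' at position 1
  'lldwl' < 'oesol' since 'l' < 'o' at position 1
  'oesol' < 'vyyco' since 'o' < 'v' at position 1
Chaining these comparisons gives the alphabetical order.
Final answer: ['kgnk', 'koxzy', 'lldwl', 'oesol', 'vyyco']


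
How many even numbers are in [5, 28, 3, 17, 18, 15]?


Check each element:
  5 is odd
  28 is even
  3 is odd
  17 is odd
  18 is even
  15 is odd
Evens: [28, 18]
Count of evens = 2
Final answer: 2


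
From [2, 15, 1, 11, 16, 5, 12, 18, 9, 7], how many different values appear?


List all unique values:
Distinct values: [1, 2, 5, 7, 9, 11, 12, 15, 16, 18]
Count = 10
Final answer: 10


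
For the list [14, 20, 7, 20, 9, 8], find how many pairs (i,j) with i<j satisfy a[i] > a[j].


For each element, count the later elements that are smaller than it:
  14 (index 0): smaller elements after it = [7, 9, 8] -> 3
  20 (index 1): smaller elements after it = [7, 9, 8] -> 3
  7 (index 2): smaller elements after it = [] -> 0
  20 (index 3): smaller elements after it = [9, 8] -> 2
  9 (index 4): smaller elements after it = [8] -> 1
Total inversions = 3 + 3 + 0 + 2 + 1 = 9
Final answer: 9


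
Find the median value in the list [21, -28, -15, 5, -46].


First, sort the list: [-46, -28, -15, 5, 21]
The list has 5 elements (odd count).
The middle index is 2 (0-based), and the element there is -15.
Final answer: -15


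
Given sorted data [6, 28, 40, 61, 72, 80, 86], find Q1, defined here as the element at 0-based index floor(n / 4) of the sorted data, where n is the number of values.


The list has n = 7 elements.
Q1 index = floor(7 / 4) = floor(1.75) = 1
Counting from index 0 in the sorted data, the element at index 1 is 28.
Final answer: 28


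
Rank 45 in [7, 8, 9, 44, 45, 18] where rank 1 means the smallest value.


Sort ascending: [7, 8, 9, 18, 44, 45]
Find 45 in the sorted list.
45 is at position 6 (1-indexed).
Final answer: 6


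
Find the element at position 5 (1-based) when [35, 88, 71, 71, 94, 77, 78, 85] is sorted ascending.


Sort ascending: [35, 71, 71, 77, 78, 85, 88, 94]
The 5th element (1-indexed) is at index 4.
Value = 78
Final answer: 78


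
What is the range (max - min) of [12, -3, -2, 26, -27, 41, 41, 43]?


Maximum value: 43
Minimum value: -27
Range = 43 - (-27) = 70
Final answer: 70


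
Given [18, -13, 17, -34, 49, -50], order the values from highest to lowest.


Original list: [18, -13, 17, -34, 49, -50]
Repeatedly take the largest remaining element:
  Remaining [18, -13, 17, -34, 49, -50] -> largest is 49
  Remaining [18, -13, 17, -34, -50] -> largest is 18
  Remaining [-13, 17, -34, -50] -> largest is 17
  Remaining [-13, -34, -50] -> largest is -13
  Remaining [-34, -50] -> largest is -34
  Remaining [-50] -> largest is -50
Collecting the picks in order gives the descending list.
Final answer: [49, 18, 17, -13, -34, -50]


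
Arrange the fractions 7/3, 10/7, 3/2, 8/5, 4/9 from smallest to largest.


Convert to decimal for comparison:
  7/3 = 2.3333
  10/7 = 1.4286
  3/2 = 1.5
  8/5 = 1.6
  4/9 = 0.4444
Decimals in increasing order: 0.4444 < 1.4286 < 1.5 < 1.6 < 2.3333
Writing each back as its fraction gives the sorted order.
Final answer: 4/9, 10/7, 3/2, 8/5, 7/3


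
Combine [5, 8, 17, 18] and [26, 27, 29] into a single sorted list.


List A: [5, 8, 17, 18]
List B: [26, 27, 29]
Repeatedly compare the front elements and take the smaller:
  5 vs 26 -> take 5
  8 vs 26 -> take 8
  17 vs 26 -> take 17
  18 vs 26 -> take 18
  A is exhausted; append the rest of B: [26, 27, 29]
Final answer: [5, 8, 17, 18, 26, 27, 29]


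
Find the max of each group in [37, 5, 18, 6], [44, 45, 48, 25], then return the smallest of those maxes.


Find max of each group:
  Group 1: [37, 5, 18, 6] -> max = 37
  Group 2: [44, 45, 48, 25] -> max = 48
Maxes: [37, 48]
Minimum of maxes = 37
Final answer: 37


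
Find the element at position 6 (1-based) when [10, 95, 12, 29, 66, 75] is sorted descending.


Sort descending: [95, 75, 66, 29, 12, 10]
The 6th element (1-indexed) is at index 5.
Value = 10
Final answer: 10


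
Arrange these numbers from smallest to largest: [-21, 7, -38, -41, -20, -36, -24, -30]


Original list: [-21, 7, -38, -41, -20, -36, -24, -30]
Repeatedly take the smallest remaining element:
  Remaining [-21, 7, -38, -41, -20, -36, -24, -30] -> smallest is -41
  Remaining [-21, 7, -38, -20, -36, -24, -30] -> smallest is -38
  Remaining [-21, 7, -20, -36, -24, -30] -> smallest is -36
  Remaining [-21, 7, -20, -24, -30] -> smallest is -30
  Remaining [-21, 7, -20, -24] -> smallest is -24
  Remaining [-21, 7, -20] -> smallest is -21
  Remaining [7, -20] -> smallest is -20
  Remaining [7] -> smallest is 7
Collecting the picks in order gives the sorted list.
Final answer: [-41, -38, -36, -30, -24, -21, -20, 7]


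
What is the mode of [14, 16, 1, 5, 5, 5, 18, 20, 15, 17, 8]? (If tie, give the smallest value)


Count the frequency of each value:
  1 appears 1 time(s)
  5 appears 3 time(s)
  8 appears 1 time(s)
  14 appears 1 time(s)
  15 appears 1 time(s)
  16 appears 1 time(s)
  17 appears 1 time(s)
  18 appears 1 time(s)
  20 appears 1 time(s)
Maximum frequency is 3.
Only 5 reaches that frequency, so it is the mode.
Final answer: 5


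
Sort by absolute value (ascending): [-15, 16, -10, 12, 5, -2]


Compute absolute values:
  |-15| = 15
  |16| = 16
  |-10| = 10
  |12| = 12
  |5| = 5
  |-2| = 2
Absolute values in increasing order: 2 < 5 < 10 < 12 < 15 < 16
Listing the original numbers in that order gives the answer.
Final answer: [-2, 5, -10, 12, -15, 16]


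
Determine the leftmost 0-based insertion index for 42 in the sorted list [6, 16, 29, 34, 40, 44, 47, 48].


List is sorted: [6, 16, 29, 34, 40, 44, 47, 48]
We need the leftmost position where 42 can be inserted, i.e. the first index whose element is >= 42 (or the end of the list if none is).
Binary search with low=0, high=8 (0-based indices):
  low=0, high=8, mid=4: a[4]=40 < 42, so low = 5
  low=5, high=8, mid=6: a[6]=47 >= 42, so high = 6
  low=5, high=6, mid=5: a[5]=44 >= 42, so high = 5
Now low = high = 5, so the insertion index is 5.
Final answer: 5


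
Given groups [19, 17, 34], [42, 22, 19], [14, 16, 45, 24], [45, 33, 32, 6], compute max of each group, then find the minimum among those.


Find max of each group:
  Group 1: [19, 17, 34] -> max = 34
  Group 2: [42, 22, 19] -> max = 42
  Group 3: [14, 16, 45, 24] -> max = 45
  Group 4: [45, 33, 32, 6] -> max = 45
Maxes: [34, 42, 45, 45]
Minimum of maxes = 34
Final answer: 34


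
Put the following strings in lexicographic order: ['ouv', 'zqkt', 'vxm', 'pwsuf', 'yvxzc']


Compare strings character by character (the first differing letter decides):
  'ouv' < 'pwsuf' since 'o' < 'p' at position 1
  'pwsuf' < 'vxm' since 'p' < 'v' at position 1
  'vxm' < 'yvxzc' since 'v' < 'y' at position 1
  'yvxzc' < 'zqkt' since 'y' < 'z' at position 1
Chaining these comparisons gives the alphabetical order.
Final answer: ['ouv', 'pwsuf', 'vxm', 'yvxzc', 'zqkt']


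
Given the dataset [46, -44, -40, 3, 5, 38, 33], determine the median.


First, sort the list: [-44, -40, 3, 5, 33, 38, 46]
The list has 7 elements (odd count).
The middle index is 3 (0-based), and the element there is 5.
Final answer: 5


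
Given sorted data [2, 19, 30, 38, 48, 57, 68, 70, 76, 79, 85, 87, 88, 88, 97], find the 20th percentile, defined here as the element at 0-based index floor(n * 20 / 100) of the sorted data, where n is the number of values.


The dataset has n = 15 elements.
Index = floor(15 * 20 / 100) = floor(300 / 100) = floor(3) = 3
Counting from index 0 in the sorted data, the element at index 3 is 38.
Final answer: 38


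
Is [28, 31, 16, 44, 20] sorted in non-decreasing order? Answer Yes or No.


Check consecutive pairs:
  28 <= 31? True
  31 <= 16? False
  16 <= 44? True
  44 <= 20? False
2 consecutive pair(s) are out of order, so the list is not sorted.
Final answer: No


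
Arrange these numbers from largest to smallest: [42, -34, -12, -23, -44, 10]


Original list: [42, -34, -12, -23, -44, 10]
Repeatedly take the largest remaining element:
  Remaining [42, -34, -12, -23, -44, 10] -> largest is 42
  Remaining [-34, -12, -23, -44, 10] -> largest is 10
  Remaining [-34, -12, -23, -44] -> largest is -12
  Remaining [-34, -23, -44] -> largest is -23
  Remaining [-34, -44] -> largest is -34
  Remaining [-44] -> largest is -44
Collecting the picks in order gives the descending list.
Final answer: [42, 10, -12, -23, -34, -44]


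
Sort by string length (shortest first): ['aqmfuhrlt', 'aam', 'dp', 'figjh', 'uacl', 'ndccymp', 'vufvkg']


Compute lengths:
  'aqmfuhrlt' has length 9
  'aam' has length 3
  'dp' has length 2
  'figjh' has length 5
  'uacl' has length 4
  'ndccymp' has length 7
  'vufvkg' has length 6
Lengths in increasing order: 2 < 3 < 4 < 5 < 6 < 7 < 9
Listing the words in that order gives the answer.
Final answer: ['dp', 'aam', 'uacl', 'figjh', 'vufvkg', 'ndccymp', 'aqmfuhrlt']


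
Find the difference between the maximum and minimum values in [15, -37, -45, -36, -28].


Maximum value: 15
Minimum value: -45
Range = 15 - (-45) = 60
Final answer: 60


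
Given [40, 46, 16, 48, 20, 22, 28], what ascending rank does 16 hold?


Sort ascending: [16, 20, 22, 28, 40, 46, 48]
Find 16 in the sorted list.
16 is at position 1 (1-indexed).
Final answer: 1


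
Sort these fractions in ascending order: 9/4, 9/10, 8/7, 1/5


Convert to decimal for comparison:
  9/4 = 2.25
  9/10 = 0.9
  8/7 = 1.1429
  1/5 = 0.2
Decimals in increasing order: 0.2 < 0.9 < 1.1429 < 2.25
Writing each back as its fraction gives the sorted order.
Final answer: 1/5, 9/10, 8/7, 9/4


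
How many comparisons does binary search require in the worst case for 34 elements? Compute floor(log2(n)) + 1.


Binary search halves the search space each step.
Maximum comparisons = floor(log2(34)) + 1
log2(34) = 5.0875
floor(log2(34)) = 5, so 5 + 1 = 6
Final answer: 6


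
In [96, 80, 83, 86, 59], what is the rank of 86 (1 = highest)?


Sort descending: [96, 86, 83, 80, 59]
Find 86 in the sorted list.
86 is at position 2.
Final answer: 2


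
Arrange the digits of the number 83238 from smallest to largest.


The number 83238 has digits: 8, 3, 2, 3, 8
Sorted: 2, 3, 3, 8, 8
Joining the sorted digits gives the result.
Final answer: 23388


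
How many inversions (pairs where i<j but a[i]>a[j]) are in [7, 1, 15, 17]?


For each element, count the later elements that are smaller than it:
  7 (index 0): smaller elements after it = [1] -> 1
  1 (index 1): smaller elements after it = [] -> 0
  15 (index 2): smaller elements after it = [] -> 0
Total inversions = 1 + 0 + 0 = 1
Final answer: 1


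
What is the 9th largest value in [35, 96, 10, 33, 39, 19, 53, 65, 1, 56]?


Sort descending: [96, 65, 56, 53, 39, 35, 33, 19, 10, 1]
The 9th element (1-indexed) is at index 8.
Value = 10
Final answer: 10


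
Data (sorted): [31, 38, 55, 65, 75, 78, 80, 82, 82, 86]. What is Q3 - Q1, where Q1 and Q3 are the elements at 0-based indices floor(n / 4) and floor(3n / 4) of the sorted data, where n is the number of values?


The data has n = 10 elements.
Q1 index = floor(10 / 4) = floor(2.5) = 2; Q3 index = floor(3 * 10 / 4) = floor(7.5) = 7
Q1 = element at index 2 = 55
Q3 = element at index 7 = 82
IQR = 82 - 55 = 27
Final answer: 27


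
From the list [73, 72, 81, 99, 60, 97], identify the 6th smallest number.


Sort ascending: [60, 72, 73, 81, 97, 99]
The 6th element (1-indexed) is at index 5.
Value = 99
Final answer: 99


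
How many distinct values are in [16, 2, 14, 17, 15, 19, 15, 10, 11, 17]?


List all unique values:
Distinct values: [2, 10, 11, 14, 15, 16, 17, 19]
Count = 8
Final answer: 8


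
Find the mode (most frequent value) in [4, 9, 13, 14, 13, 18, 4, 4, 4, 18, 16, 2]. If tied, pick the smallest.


Count the frequency of each value:
  2 appears 1 time(s)
  4 appears 4 time(s)
  9 appears 1 time(s)
  13 appears 2 time(s)
  14 appears 1 time(s)
  16 appears 1 time(s)
  18 appears 2 time(s)
Maximum frequency is 4.
Only 4 reaches that frequency, so it is the mode.
Final answer: 4


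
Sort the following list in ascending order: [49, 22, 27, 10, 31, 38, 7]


Original list: [49, 22, 27, 10, 31, 38, 7]
Repeatedly take the smallest remaining element:
  Remaining [49, 22, 27, 10, 31, 38, 7] -> smallest is 7
  Remaining [49, 22, 27, 10, 31, 38] -> smallest is 10
  Remaining [49, 22, 27, 31, 38] -> smallest is 22
  Remaining [49, 27, 31, 38] -> smallest is 27
  Remaining [49, 31, 38] -> smallest is 31
  Remaining [49, 38] -> smallest is 38
  Remaining [49] -> smallest is 49
Collecting the picks in order gives the sorted list.
Final answer: [7, 10, 22, 27, 31, 38, 49]


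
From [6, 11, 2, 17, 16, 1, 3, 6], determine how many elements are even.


Check each element:
  6 is even
  11 is odd
  2 is even
  17 is odd
  16 is even
  1 is odd
  3 is odd
  6 is even
Evens: [6, 2, 16, 6]
Count of evens = 4
Final answer: 4


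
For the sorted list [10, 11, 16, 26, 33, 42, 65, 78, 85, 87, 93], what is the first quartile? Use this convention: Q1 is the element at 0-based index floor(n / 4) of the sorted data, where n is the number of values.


The list has n = 11 elements.
Q1 index = floor(11 / 4) = floor(2.75) = 2
Counting from index 0 in the sorted data, the element at index 2 is 16.
Final answer: 16


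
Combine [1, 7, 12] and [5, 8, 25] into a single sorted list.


List A: [1, 7, 12]
List B: [5, 8, 25]
Repeatedly compare the front elements and take the smaller:
  1 vs 5 -> take 1
  7 vs 5 -> take 5
  7 vs 8 -> take 7
  12 vs 8 -> take 8
  12 vs 25 -> take 12
  A is exhausted; append the rest of B: [25]
Final answer: [1, 5, 7, 8, 12, 25]


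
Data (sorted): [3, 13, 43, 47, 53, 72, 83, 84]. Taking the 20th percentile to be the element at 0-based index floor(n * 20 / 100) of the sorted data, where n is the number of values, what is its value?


The dataset has n = 8 elements.
Index = floor(8 * 20 / 100) = floor(160 / 100) = floor(1.6) = 1
Counting from index 0 in the sorted data, the element at index 1 is 13.
Final answer: 13


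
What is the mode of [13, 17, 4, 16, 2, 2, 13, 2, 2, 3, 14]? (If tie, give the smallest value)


Count the frequency of each value:
  2 appears 4 time(s)
  3 appears 1 time(s)
  4 appears 1 time(s)
  13 appears 2 time(s)
  14 appears 1 time(s)
  16 appears 1 time(s)
  17 appears 1 time(s)
Maximum frequency is 4.
Only 2 reaches that frequency, so it is the mode.
Final answer: 2


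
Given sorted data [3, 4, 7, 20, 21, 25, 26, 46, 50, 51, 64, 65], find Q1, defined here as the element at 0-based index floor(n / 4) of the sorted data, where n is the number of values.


The list has n = 12 elements.
Q1 index = floor(12 / 4) = floor(3) = 3
Counting from index 0 in the sorted data, the element at index 3 is 20.
Final answer: 20


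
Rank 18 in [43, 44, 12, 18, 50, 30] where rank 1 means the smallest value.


Sort ascending: [12, 18, 30, 43, 44, 50]
Find 18 in the sorted list.
18 is at position 2 (1-indexed).
Final answer: 2
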